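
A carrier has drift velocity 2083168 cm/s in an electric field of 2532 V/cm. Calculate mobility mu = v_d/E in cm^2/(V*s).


Step 1: mu = v_d / E
Step 2: mu = 2083168 / 2532
Step 3: mu = 822.74 cm^2/(V*s)

822.74


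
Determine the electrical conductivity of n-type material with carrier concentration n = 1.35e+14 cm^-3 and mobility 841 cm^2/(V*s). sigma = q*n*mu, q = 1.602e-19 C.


Step 1: sigma = q * n * mu
Step 2: sigma = 1.602e-19 * 1.35e+14 * 841
Step 3: sigma = 1.819e-02 S/cm

1.819e-02


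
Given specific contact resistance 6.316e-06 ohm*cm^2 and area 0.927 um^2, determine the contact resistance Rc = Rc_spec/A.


Step 1: Convert area to cm^2: 0.927 um^2 = 9.2700e-09 cm^2
Step 2: Rc = Rc_spec / A = 6.316e-06 / 9.2700e-09
Step 3: Rc = 6.81e+02 ohms

6.81e+02


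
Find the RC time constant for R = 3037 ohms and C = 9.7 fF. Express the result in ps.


Step 1: tau = R * C
Step 2: tau = 3037 * 9.7 fF = 3037 * 9.7e-15 F
Step 3: tau = 2.94589e-11 s = 29.4589 ps

29.4589


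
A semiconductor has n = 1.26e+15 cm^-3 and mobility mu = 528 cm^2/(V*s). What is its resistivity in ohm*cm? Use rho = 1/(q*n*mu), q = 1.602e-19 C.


Step 1: sigma = q * n * mu = 1.602e-19 * 1.26e+15 * 528 = 1.06578e-01 S/cm
Step 2: rho = 1 / sigma = 1 / 1.06578e-01 = 9.383 ohm*cm

9.383


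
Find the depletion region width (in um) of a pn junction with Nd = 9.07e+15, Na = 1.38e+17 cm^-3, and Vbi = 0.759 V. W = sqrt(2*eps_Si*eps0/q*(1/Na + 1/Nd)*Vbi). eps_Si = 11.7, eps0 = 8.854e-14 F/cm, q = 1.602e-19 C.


Step 1: 1/Na + 1/Nd = 1/1.38e+17 + 1/9.07e+15 = 1.17500e-16
Step 2: 2*eps*eps0/q = 2*11.7*8.854e-14/1.602e-19 = 1.293281e+07
Step 3: W^2 = 1.293281e+07 * 1.17500e-16 * 0.759 = 1.15338e-09
Step 4: W = sqrt(1.15338e-09) = 3.396e-05 cm = 0.3396 um

0.3396


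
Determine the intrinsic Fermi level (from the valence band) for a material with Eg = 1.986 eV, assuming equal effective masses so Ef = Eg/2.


Step 1: For an intrinsic semiconductor, the Fermi level sits at midgap.
Step 2: Ef = Eg / 2 = 1.986 / 2 = 0.993 eV

0.993


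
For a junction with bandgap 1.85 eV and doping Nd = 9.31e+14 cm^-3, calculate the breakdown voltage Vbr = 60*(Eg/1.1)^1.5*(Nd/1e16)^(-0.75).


Step 1: Eg/1.1 = 1.85/1.1 = 1.681818
Step 2: (Eg/1.1)^1.5 = 1.681818^1.5 = 2.181064
Step 3: (Nd/1e16)^(-0.75) = (0.0931)^(-0.75) = 5.933183
Step 4: Vbr = 60 * 2.181064 * 5.933183 = 776.4 V

776.4


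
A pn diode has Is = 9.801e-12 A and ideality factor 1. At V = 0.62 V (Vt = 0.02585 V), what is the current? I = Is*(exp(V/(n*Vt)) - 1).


Step 1: V/(n*Vt) = 0.62/(1*0.02585) = 23.9845
Step 2: exp(23.9845) = 2.6082e+10
Step 3: I = 9.801e-12 * (2.6082e+10 - 1) = 2.56e-01 A

2.56e-01


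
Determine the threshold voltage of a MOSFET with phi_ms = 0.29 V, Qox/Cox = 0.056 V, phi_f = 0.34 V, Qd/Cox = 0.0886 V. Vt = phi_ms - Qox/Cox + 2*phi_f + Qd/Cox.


Step 1: Vt = phi_ms - Qox/Cox + 2*phi_f + Qd/Cox
Step 2: Vt = 0.29 - 0.056 + 2*0.34 + 0.0886
Step 3: Vt = 0.29 - 0.056 + 0.68 + 0.0886
Step 4: Vt = 1.0026 V

1.0026


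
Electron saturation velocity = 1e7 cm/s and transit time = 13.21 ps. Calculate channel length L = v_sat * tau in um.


Step 1: tau in seconds = 13.21 ps * 1e-12 = 1.3210e-11 s
Step 2: L = v_sat * tau = 1e7 * 1.3210e-11 = 1.3210e-04 cm
Step 3: L in um = 1.3210e-04 * 1e4 = 1.321 um

1.321


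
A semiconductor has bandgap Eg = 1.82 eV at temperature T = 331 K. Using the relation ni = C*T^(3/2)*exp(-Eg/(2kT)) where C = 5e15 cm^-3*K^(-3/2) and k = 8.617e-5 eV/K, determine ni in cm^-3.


Step 1: Compute kT = 8.617e-5 * 331 = 0.02852227 eV
Step 2: Exponent = -Eg/(2kT) = -1.82/(2*0.02852227) = -31.90489
Step 3: T^(3/2) = 331^1.5 = 6022.02
Step 4: ni = 5e15 * 6022.02 * exp(-31.90489) = 4.19e+05 cm^-3

4.19e+05


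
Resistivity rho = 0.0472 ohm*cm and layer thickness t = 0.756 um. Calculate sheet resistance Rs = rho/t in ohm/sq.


Step 1: Convert thickness to cm: t = 0.756 um = 7.5600e-05 cm
Step 2: Rs = rho / t = 0.0472 / 7.5600e-05
Step 3: Rs = 624.3 ohm/sq

624.3


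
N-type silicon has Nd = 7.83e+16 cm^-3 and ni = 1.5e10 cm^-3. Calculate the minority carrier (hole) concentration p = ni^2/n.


Step 1: Since Nd >> ni, n ≈ Nd = 7.83e+16 cm^-3
Step 2: p = ni^2 / n = (1.5e10)^2 / 7.83e+16
Step 3: p = 2.25e20 / 7.83e+16 = 2.87e+03 cm^-3

2.87e+03


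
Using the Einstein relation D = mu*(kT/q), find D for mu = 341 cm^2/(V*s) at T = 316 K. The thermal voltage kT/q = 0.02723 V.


Step 1: D = mu * (kT/q)
Step 2: D = 341 * 0.02723
Step 3: D = 9.29 cm^2/s

9.29


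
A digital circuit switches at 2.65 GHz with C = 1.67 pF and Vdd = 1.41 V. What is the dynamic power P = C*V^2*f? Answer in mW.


Step 1: V^2 = 1.41^2 = 1.9881 V^2
Step 2: P = C*V^2*f = 1.67e-12 F * 1.9881 * 2.65e9 Hz
Step 3: P = 8.79833655e-03 W
Step 4: P = 8.798 mW

8.798


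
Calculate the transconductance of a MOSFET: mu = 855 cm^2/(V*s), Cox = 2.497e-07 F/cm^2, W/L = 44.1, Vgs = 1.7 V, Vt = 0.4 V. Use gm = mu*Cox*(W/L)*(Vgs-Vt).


Step 1: Vov = Vgs - Vt = 1.7 - 0.4 = 1.3 V
Step 2: gm = mu * Cox * (W/L) * Vov
Step 3: gm = 855 * 2.497e-07 * 44.1 * 1.3 = 1.22e-02 S

1.22e-02


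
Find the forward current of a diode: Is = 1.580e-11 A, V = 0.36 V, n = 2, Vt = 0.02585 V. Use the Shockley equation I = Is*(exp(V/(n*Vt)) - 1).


Step 1: V/(n*Vt) = 0.36/(2*0.02585) = 6.9632
Step 2: exp(6.9632) = 1.0570e+03
Step 3: I = 1.580e-11 * (1.0570e+03 - 1) = 1.67e-08 A

1.67e-08


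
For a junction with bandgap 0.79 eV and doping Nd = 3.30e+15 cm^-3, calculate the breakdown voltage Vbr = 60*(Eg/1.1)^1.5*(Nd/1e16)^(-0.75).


Step 1: Eg/1.1 = 0.79/1.1 = 0.718182
Step 2: (Eg/1.1)^1.5 = 0.718182^1.5 = 0.608628
Step 3: (Nd/1e16)^(-0.75) = (0.33)^(-0.75) = 2.296754
Step 4: Vbr = 60 * 0.608628 * 2.296754 = 83.9 V

83.9


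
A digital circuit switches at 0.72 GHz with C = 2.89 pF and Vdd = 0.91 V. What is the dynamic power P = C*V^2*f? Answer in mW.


Step 1: V^2 = 0.91^2 = 0.8281 V^2
Step 2: P = C*V^2*f = 2.89e-12 F * 0.8281 * 0.72e9 Hz
Step 3: P = 1.72311048e-03 W
Step 4: P = 1.723 mW

1.723


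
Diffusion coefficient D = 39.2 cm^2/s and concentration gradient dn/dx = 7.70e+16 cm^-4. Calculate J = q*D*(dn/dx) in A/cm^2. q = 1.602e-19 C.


Step 1: J = q * D * (dn/dx)
Step 2: J = 1.602e-19 * 39.2 * 7.70e+16
Step 3: J = 4.84e-01 A/cm^2

4.84e-01


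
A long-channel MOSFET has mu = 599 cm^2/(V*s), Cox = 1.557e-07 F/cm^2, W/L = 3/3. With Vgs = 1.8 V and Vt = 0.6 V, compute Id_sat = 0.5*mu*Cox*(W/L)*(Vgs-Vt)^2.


Step 1: Overdrive voltage Vov = Vgs - Vt = 1.8 - 0.6 = 1.2 V
Step 2: W/L = 3/3 = 1
Step 3: Id = 0.5 * 599 * 1.557e-07 * 1 * 1.2^2
Step 4: Id = 6.72e-05 A

6.72e-05


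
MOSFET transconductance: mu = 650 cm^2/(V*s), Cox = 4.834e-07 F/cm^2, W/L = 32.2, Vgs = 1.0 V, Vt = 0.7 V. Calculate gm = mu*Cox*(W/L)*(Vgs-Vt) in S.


Step 1: Vov = Vgs - Vt = 1.0 - 0.7 = 0.3 V
Step 2: gm = mu * Cox * (W/L) * Vov
Step 3: gm = 650 * 4.834e-07 * 32.2 * 0.3 = 3.04e-03 S

3.04e-03


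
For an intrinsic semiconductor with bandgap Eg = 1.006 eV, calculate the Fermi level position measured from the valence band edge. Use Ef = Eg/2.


Step 1: For an intrinsic semiconductor, the Fermi level sits at midgap.
Step 2: Ef = Eg / 2 = 1.006 / 2 = 0.503 eV

0.503


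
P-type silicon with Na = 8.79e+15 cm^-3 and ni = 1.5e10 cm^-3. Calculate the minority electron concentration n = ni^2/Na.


Step 1: Majority hole concentration p ≈ Na = 8.79e+15 cm^-3
Step 2: n = ni^2 / Na = (1.5e10)^2 / 8.79e+15
Step 3: n = 2.56e+04 cm^-3

2.56e+04


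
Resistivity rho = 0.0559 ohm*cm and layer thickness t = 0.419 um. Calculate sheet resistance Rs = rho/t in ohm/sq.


Step 1: Convert thickness to cm: t = 0.419 um = 4.1900e-05 cm
Step 2: Rs = rho / t = 0.0559 / 4.1900e-05
Step 3: Rs = 1334.1 ohm/sq

1334.1


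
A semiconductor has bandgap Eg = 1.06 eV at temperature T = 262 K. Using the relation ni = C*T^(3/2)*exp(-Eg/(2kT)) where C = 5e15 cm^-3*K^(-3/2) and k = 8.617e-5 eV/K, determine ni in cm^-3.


Step 1: Compute kT = 8.617e-5 * 262 = 0.02257654 eV
Step 2: Exponent = -Eg/(2kT) = -1.06/(2*0.02257654) = -23.47570
Step 3: T^(3/2) = 262^1.5 = 4240.84
Step 4: ni = 5e15 * 4240.84 * exp(-23.47570) = 1.35e+09 cm^-3

1.35e+09


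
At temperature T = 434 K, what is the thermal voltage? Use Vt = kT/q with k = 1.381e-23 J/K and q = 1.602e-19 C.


Step 1: kT = 1.381e-23 * 434 = 5.99354e-21 J
Step 2: Vt = kT/q = 5.99354e-21 / 1.602e-19
Step 3: Vt = 0.03741 V

0.03741


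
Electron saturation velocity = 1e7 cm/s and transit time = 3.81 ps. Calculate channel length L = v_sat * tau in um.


Step 1: tau in seconds = 3.81 ps * 1e-12 = 3.8100e-12 s
Step 2: L = v_sat * tau = 1e7 * 3.8100e-12 = 3.8100e-05 cm
Step 3: L in um = 3.8100e-05 * 1e4 = 0.381 um

0.381


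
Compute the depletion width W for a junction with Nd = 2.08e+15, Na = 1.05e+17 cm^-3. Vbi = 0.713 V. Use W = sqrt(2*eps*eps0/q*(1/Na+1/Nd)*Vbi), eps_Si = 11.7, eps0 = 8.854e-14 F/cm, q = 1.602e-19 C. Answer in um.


Step 1: 1/Na + 1/Nd = 1/1.05e+17 + 1/2.08e+15 = 4.90293e-16
Step 2: 2*eps*eps0/q = 2*11.7*8.854e-14/1.602e-19 = 1.293281e+07
Step 3: W^2 = 1.293281e+07 * 4.90293e-16 * 0.713 = 4.52104e-09
Step 4: W = sqrt(4.52104e-09) = 6.724e-05 cm = 0.6724 um

0.6724


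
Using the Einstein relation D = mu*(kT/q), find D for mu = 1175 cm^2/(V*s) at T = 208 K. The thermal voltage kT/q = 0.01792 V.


Step 1: D = mu * (kT/q)
Step 2: D = 1175 * 0.01792
Step 3: D = 21.06 cm^2/s

21.06


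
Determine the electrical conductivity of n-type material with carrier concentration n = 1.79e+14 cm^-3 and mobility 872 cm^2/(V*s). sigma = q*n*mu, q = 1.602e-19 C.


Step 1: sigma = q * n * mu
Step 2: sigma = 1.602e-19 * 1.79e+14 * 872
Step 3: sigma = 2.501e-02 S/cm

2.501e-02


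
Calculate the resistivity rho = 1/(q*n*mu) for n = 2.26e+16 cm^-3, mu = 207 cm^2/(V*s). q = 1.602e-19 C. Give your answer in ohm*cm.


Step 1: sigma = q * n * mu = 1.602e-19 * 2.26e+16 * 207 = 7.49448e-01 S/cm
Step 2: rho = 1 / sigma = 1 / 7.49448e-01 = 1.334 ohm*cm

1.334


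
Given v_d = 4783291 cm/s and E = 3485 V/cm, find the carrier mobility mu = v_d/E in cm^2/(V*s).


Step 1: mu = v_d / E
Step 2: mu = 4783291 / 3485
Step 3: mu = 1372.54 cm^2/(V*s)

1372.54


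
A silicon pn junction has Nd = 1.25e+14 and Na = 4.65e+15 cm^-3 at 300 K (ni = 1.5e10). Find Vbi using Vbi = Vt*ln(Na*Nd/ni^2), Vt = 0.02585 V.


Step 1: Compute Na*Nd/ni^2 = 4.65e+15 * 1.25e+14 / (1.5e10)^2 = 2.5833e+09
Step 2: ln(2.5833e+09) = 21.6723
Step 3: Vbi = 0.02585 * 21.6723 = 0.56 V

0.56


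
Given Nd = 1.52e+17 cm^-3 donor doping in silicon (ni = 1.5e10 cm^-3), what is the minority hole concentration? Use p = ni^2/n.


Step 1: Since Nd >> ni, n ≈ Nd = 1.52e+17 cm^-3
Step 2: p = ni^2 / n = (1.5e10)^2 / 1.52e+17
Step 3: p = 2.25e20 / 1.52e+17 = 1.48e+03 cm^-3

1.48e+03


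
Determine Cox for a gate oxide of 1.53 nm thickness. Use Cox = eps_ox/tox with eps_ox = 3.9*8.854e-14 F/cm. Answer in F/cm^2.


Step 1: eps_ox = 3.9 * 8.854e-14 = 3.45306e-13 F/cm
Step 2: tox in cm = 1.53 nm * 1e-7 = 1.5300e-07 cm
Step 3: Cox = 3.45306e-13 / 1.5300e-07 = 2.26e-06 F/cm^2

2.26e-06


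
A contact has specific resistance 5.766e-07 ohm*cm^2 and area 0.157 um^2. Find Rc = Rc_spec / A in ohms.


Step 1: Convert area to cm^2: 0.157 um^2 = 1.5700e-09 cm^2
Step 2: Rc = Rc_spec / A = 5.766e-07 / 1.5700e-09
Step 3: Rc = 3.67e+02 ohms

3.67e+02


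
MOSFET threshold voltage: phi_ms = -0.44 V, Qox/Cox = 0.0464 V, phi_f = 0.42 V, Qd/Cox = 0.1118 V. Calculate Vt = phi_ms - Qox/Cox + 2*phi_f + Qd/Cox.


Step 1: Vt = phi_ms - Qox/Cox + 2*phi_f + Qd/Cox
Step 2: Vt = -0.44 - 0.0464 + 2*0.42 + 0.1118
Step 3: Vt = -0.44 - 0.0464 + 0.84 + 0.1118
Step 4: Vt = 0.4654 V

0.4654


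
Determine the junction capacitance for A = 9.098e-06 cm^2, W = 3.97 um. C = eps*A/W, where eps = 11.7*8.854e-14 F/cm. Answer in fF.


Step 1: eps_Si = 11.7 * 8.854e-14 = 1.035918e-12 F/cm
Step 2: W in cm = 3.97 * 1e-4 = 3.97e-04 cm
Step 3: C = 1.035918e-12 * 9.098e-06 / 3.97e-04 = 2.374000e-14 F
Step 4: C = 23.74 fF

23.74


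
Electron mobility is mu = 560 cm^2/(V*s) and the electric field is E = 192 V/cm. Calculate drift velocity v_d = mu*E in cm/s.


Step 1: v_d = mu * E
Step 2: v_d = 560 * 192 = 107520
Step 3: v_d = 1.08e+05 cm/s

1.08e+05


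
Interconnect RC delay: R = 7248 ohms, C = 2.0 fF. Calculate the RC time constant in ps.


Step 1: tau = R * C
Step 2: tau = 7248 * 2.0 fF = 7248 * 2.0e-15 F
Step 3: tau = 1.4496e-11 s = 14.496 ps

14.496


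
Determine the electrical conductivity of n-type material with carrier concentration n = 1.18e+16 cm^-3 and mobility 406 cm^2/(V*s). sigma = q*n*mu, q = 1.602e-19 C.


Step 1: sigma = q * n * mu
Step 2: sigma = 1.602e-19 * 1.18e+16 * 406
Step 3: sigma = 7.675e-01 S/cm

7.675e-01


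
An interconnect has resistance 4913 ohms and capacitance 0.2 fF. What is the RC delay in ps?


Step 1: tau = R * C
Step 2: tau = 4913 * 0.2 fF = 4913 * 2.0e-16 F
Step 3: tau = 9.826e-13 s = 0.9826 ps

0.9826


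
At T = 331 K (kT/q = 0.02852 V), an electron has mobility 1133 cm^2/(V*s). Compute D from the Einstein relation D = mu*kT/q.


Step 1: D = mu * (kT/q)
Step 2: D = 1133 * 0.02852
Step 3: D = 32.31 cm^2/s

32.31


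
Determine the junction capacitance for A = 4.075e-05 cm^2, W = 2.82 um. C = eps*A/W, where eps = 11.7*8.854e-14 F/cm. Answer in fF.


Step 1: eps_Si = 11.7 * 8.854e-14 = 1.035918e-12 F/cm
Step 2: W in cm = 2.82 * 1e-4 = 2.82e-04 cm
Step 3: C = 1.035918e-12 * 4.075e-05 / 2.82e-04 = 1.496938e-13 F
Step 4: C = 149.69 fF

149.69


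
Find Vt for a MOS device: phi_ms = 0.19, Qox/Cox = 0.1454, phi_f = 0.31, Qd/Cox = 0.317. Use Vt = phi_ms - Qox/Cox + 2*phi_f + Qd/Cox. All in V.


Step 1: Vt = phi_ms - Qox/Cox + 2*phi_f + Qd/Cox
Step 2: Vt = 0.19 - 0.1454 + 2*0.31 + 0.317
Step 3: Vt = 0.19 - 0.1454 + 0.62 + 0.317
Step 4: Vt = 0.9816 V

0.9816


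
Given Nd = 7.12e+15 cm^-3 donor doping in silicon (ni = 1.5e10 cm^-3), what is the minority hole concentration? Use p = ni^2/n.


Step 1: Since Nd >> ni, n ≈ Nd = 7.12e+15 cm^-3
Step 2: p = ni^2 / n = (1.5e10)^2 / 7.12e+15
Step 3: p = 2.25e20 / 7.12e+15 = 3.16e+04 cm^-3

3.16e+04


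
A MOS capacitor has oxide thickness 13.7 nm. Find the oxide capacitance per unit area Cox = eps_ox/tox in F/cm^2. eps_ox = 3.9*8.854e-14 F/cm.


Step 1: eps_ox = 3.9 * 8.854e-14 = 3.45306e-13 F/cm
Step 2: tox in cm = 13.7 nm * 1e-7 = 1.3700e-06 cm
Step 3: Cox = 3.45306e-13 / 1.3700e-06 = 2.52e-07 F/cm^2

2.52e-07


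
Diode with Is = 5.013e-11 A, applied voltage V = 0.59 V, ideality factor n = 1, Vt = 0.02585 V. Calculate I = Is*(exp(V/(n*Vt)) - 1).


Step 1: V/(n*Vt) = 0.59/(1*0.02585) = 22.8240
Step 2: exp(22.8240) = 8.1722e+09
Step 3: I = 5.013e-11 * (8.1722e+09 - 1) = 4.10e-01 A

4.10e-01


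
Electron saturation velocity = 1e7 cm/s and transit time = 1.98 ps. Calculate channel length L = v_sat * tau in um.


Step 1: tau in seconds = 1.98 ps * 1e-12 = 1.9800e-12 s
Step 2: L = v_sat * tau = 1e7 * 1.9800e-12 = 1.9800e-05 cm
Step 3: L in um = 1.9800e-05 * 1e4 = 0.198 um

0.198


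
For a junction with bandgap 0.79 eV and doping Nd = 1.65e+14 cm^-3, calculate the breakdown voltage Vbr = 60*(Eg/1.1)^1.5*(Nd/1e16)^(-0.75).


Step 1: Eg/1.1 = 0.79/1.1 = 0.718182
Step 2: (Eg/1.1)^1.5 = 0.718182^1.5 = 0.608628
Step 3: (Nd/1e16)^(-0.75) = (0.0165)^(-0.75) = 21.721361
Step 4: Vbr = 60 * 0.608628 * 21.721361 = 793.2 V

793.2


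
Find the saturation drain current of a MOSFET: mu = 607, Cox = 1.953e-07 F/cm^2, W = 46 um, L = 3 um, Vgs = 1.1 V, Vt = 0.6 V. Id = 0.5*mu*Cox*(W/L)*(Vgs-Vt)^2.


Step 1: Overdrive voltage Vov = Vgs - Vt = 1.1 - 0.6 = 0.5 V
Step 2: W/L = 46/3 = 15.3333
Step 3: Id = 0.5 * 607 * 1.953e-07 * 15.3333 * 0.5^2
Step 4: Id = 2.27e-04 A

2.27e-04


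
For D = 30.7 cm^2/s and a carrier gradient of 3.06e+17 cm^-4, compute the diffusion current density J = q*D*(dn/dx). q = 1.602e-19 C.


Step 1: J = q * D * (dn/dx)
Step 2: J = 1.602e-19 * 30.7 * 3.06e+17
Step 3: J = 1.50e+00 A/cm^2

1.50e+00


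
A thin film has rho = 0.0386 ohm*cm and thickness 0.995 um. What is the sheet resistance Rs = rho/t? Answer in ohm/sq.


Step 1: Convert thickness to cm: t = 0.995 um = 9.9500e-05 cm
Step 2: Rs = rho / t = 0.0386 / 9.9500e-05
Step 3: Rs = 387.9 ohm/sq

387.9


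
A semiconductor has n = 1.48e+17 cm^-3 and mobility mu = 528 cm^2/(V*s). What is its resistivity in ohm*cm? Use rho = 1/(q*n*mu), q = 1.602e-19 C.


Step 1: sigma = q * n * mu = 1.602e-19 * 1.48e+17 * 528 = 1.25187e+01 S/cm
Step 2: rho = 1 / sigma = 1 / 1.25187e+01 = 0.07988 ohm*cm

0.07988


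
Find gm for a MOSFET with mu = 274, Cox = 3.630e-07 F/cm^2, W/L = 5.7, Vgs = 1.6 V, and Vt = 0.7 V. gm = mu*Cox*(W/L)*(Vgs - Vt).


Step 1: Vov = Vgs - Vt = 1.6 - 0.7 = 0.9 V
Step 2: gm = mu * Cox * (W/L) * Vov
Step 3: gm = 274 * 3.630e-07 * 5.7 * 0.9 = 5.10e-04 S

5.10e-04


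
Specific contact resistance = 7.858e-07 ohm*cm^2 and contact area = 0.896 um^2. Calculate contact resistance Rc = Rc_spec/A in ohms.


Step 1: Convert area to cm^2: 0.896 um^2 = 8.9600e-09 cm^2
Step 2: Rc = Rc_spec / A = 7.858e-07 / 8.9600e-09
Step 3: Rc = 8.77e+01 ohms

8.77e+01


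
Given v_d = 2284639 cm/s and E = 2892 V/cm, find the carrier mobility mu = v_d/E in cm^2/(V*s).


Step 1: mu = v_d / E
Step 2: mu = 2284639 / 2892
Step 3: mu = 789.99 cm^2/(V*s)

789.99


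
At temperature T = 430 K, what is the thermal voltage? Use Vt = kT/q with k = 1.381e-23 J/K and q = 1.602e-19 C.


Step 1: kT = 1.381e-23 * 430 = 5.9383e-21 J
Step 2: Vt = kT/q = 5.9383e-21 / 1.602e-19
Step 3: Vt = 0.03707 V

0.03707


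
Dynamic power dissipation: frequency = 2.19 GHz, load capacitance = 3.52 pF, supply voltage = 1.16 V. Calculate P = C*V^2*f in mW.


Step 1: V^2 = 1.16^2 = 1.3456 V^2
Step 2: P = C*V^2*f = 3.52e-12 F * 1.3456 * 2.19e9 Hz
Step 3: P = 1.037296128e-02 W
Step 4: P = 10.373 mW

10.373


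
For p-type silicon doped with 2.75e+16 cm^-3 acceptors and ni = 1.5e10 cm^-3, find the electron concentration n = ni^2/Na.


Step 1: Majority hole concentration p ≈ Na = 2.75e+16 cm^-3
Step 2: n = ni^2 / Na = (1.5e10)^2 / 2.75e+16
Step 3: n = 8.18e+03 cm^-3

8.18e+03


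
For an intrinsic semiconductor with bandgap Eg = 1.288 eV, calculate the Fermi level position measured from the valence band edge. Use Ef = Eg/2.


Step 1: For an intrinsic semiconductor, the Fermi level sits at midgap.
Step 2: Ef = Eg / 2 = 1.288 / 2 = 0.644 eV

0.644


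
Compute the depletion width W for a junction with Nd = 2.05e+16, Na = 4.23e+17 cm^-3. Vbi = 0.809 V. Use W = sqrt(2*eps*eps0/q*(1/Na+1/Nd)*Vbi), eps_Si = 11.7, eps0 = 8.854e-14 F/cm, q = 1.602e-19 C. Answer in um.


Step 1: 1/Na + 1/Nd = 1/4.23e+17 + 1/2.05e+16 = 5.11446e-17
Step 2: 2*eps*eps0/q = 2*11.7*8.854e-14/1.602e-19 = 1.293281e+07
Step 3: W^2 = 1.293281e+07 * 5.11446e-17 * 0.809 = 5.35108e-10
Step 4: W = sqrt(5.35108e-10) = 2.313e-05 cm = 0.2313 um

0.2313


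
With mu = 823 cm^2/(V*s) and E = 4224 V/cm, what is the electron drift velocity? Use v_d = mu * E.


Step 1: v_d = mu * E
Step 2: v_d = 823 * 4224 = 3476352
Step 3: v_d = 3.48e+06 cm/s

3.48e+06


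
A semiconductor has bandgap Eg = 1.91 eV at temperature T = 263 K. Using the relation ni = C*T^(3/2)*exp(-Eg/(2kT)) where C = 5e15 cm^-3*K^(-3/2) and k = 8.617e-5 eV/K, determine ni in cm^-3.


Step 1: Compute kT = 8.617e-5 * 263 = 0.02266271 eV
Step 2: Exponent = -Eg/(2kT) = -1.91/(2*0.02266271) = -42.13971
Step 3: T^(3/2) = 263^1.5 = 4265.14
Step 4: ni = 5e15 * 4265.14 * exp(-42.13971) = 1.07e+01 cm^-3

1.07e+01


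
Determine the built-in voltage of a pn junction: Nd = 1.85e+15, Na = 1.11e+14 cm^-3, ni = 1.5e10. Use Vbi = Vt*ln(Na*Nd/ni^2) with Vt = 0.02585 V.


Step 1: Compute Na*Nd/ni^2 = 1.11e+14 * 1.85e+15 / (1.5e10)^2 = 9.1267e+08
Step 2: ln(9.1267e+08) = 20.6319
Step 3: Vbi = 0.02585 * 20.6319 = 0.533 V

0.533


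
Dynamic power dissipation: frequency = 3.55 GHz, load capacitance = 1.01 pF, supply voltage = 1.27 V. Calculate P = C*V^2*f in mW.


Step 1: V^2 = 1.27^2 = 1.6129 V^2
Step 2: P = C*V^2*f = 1.01e-12 F * 1.6129 * 3.55e9 Hz
Step 3: P = 5.78305295e-03 W
Step 4: P = 5.783 mW

5.783


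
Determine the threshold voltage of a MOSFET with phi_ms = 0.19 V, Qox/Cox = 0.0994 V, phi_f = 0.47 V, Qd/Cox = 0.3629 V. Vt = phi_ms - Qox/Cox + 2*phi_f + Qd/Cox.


Step 1: Vt = phi_ms - Qox/Cox + 2*phi_f + Qd/Cox
Step 2: Vt = 0.19 - 0.0994 + 2*0.47 + 0.3629
Step 3: Vt = 0.19 - 0.0994 + 0.94 + 0.3629
Step 4: Vt = 1.3935 V

1.3935


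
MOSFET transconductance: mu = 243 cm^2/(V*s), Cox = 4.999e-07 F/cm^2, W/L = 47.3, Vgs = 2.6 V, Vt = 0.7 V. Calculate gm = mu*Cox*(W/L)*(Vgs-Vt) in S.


Step 1: Vov = Vgs - Vt = 2.6 - 0.7 = 1.9 V
Step 2: gm = mu * Cox * (W/L) * Vov
Step 3: gm = 243 * 4.999e-07 * 47.3 * 1.9 = 1.09e-02 S

1.09e-02


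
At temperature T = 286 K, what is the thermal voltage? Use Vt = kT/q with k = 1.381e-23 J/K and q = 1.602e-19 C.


Step 1: kT = 1.381e-23 * 286 = 3.94966e-21 J
Step 2: Vt = kT/q = 3.94966e-21 / 1.602e-19
Step 3: Vt = 0.02465 V

0.02465


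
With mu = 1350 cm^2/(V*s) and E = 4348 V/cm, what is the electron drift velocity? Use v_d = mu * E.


Step 1: v_d = mu * E
Step 2: v_d = 1350 * 4348 = 5869800
Step 3: v_d = 5.87e+06 cm/s

5.87e+06


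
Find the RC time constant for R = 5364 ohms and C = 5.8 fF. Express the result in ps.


Step 1: tau = R * C
Step 2: tau = 5364 * 5.8 fF = 5364 * 5.8e-15 F
Step 3: tau = 3.11112e-11 s = 31.1112 ps

31.1112


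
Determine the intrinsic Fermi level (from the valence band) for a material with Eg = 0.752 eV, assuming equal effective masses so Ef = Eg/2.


Step 1: For an intrinsic semiconductor, the Fermi level sits at midgap.
Step 2: Ef = Eg / 2 = 0.752 / 2 = 0.376 eV

0.376


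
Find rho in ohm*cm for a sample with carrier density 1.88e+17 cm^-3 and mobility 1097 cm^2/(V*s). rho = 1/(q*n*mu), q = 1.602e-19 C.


Step 1: sigma = q * n * mu = 1.602e-19 * 1.88e+17 * 1097 = 3.30390e+01 S/cm
Step 2: rho = 1 / sigma = 1 / 3.30390e+01 = 0.03027 ohm*cm

0.03027


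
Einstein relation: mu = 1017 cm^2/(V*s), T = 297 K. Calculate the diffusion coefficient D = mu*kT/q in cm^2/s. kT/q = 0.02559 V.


Step 1: D = mu * (kT/q)
Step 2: D = 1017 * 0.02559
Step 3: D = 26.03 cm^2/s

26.03


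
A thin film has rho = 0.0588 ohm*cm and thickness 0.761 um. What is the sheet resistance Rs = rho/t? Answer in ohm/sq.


Step 1: Convert thickness to cm: t = 0.761 um = 7.6100e-05 cm
Step 2: Rs = rho / t = 0.0588 / 7.6100e-05
Step 3: Rs = 772.7 ohm/sq

772.7


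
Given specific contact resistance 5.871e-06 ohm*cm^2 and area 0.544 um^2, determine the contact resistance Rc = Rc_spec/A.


Step 1: Convert area to cm^2: 0.544 um^2 = 5.4400e-09 cm^2
Step 2: Rc = Rc_spec / A = 5.871e-06 / 5.4400e-09
Step 3: Rc = 1.08e+03 ohms

1.08e+03


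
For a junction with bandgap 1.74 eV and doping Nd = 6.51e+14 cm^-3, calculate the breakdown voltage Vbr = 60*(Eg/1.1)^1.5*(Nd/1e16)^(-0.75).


Step 1: Eg/1.1 = 1.74/1.1 = 1.581818
Step 2: (Eg/1.1)^1.5 = 1.581818^1.5 = 1.989458
Step 3: (Nd/1e16)^(-0.75) = (0.0651)^(-0.75) = 7.759152
Step 4: Vbr = 60 * 1.989458 * 7.759152 = 926.2 V

926.2


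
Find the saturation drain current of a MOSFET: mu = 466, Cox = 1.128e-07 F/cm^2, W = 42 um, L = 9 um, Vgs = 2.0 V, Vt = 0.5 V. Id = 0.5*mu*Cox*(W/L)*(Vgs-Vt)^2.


Step 1: Overdrive voltage Vov = Vgs - Vt = 2.0 - 0.5 = 1.5 V
Step 2: W/L = 42/9 = 4.66667
Step 3: Id = 0.5 * 466 * 1.128e-07 * 4.66667 * 1.5^2
Step 4: Id = 2.76e-04 A

2.76e-04


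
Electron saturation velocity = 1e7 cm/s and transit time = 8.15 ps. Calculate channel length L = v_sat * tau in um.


Step 1: tau in seconds = 8.15 ps * 1e-12 = 8.1500e-12 s
Step 2: L = v_sat * tau = 1e7 * 8.1500e-12 = 8.1500e-05 cm
Step 3: L in um = 8.1500e-05 * 1e4 = 0.815 um

0.815


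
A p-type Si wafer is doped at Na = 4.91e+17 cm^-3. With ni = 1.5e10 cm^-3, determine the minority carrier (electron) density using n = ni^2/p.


Step 1: Majority hole concentration p ≈ Na = 4.91e+17 cm^-3
Step 2: n = ni^2 / Na = (1.5e10)^2 / 4.91e+17
Step 3: n = 4.58e+02 cm^-3

4.58e+02


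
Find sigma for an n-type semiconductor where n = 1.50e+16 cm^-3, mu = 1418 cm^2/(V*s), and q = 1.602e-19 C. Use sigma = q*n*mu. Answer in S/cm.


Step 1: sigma = q * n * mu
Step 2: sigma = 1.602e-19 * 1.50e+16 * 1418
Step 3: sigma = 3.407e+00 S/cm

3.407e+00


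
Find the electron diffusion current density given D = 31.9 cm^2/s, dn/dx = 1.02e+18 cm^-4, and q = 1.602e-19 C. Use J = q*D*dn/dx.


Step 1: J = q * D * (dn/dx)
Step 2: J = 1.602e-19 * 31.9 * 1.02e+18
Step 3: J = 5.21e+00 A/cm^2

5.21e+00


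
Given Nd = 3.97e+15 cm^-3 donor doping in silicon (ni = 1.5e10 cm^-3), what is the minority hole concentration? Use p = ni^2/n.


Step 1: Since Nd >> ni, n ≈ Nd = 3.97e+15 cm^-3
Step 2: p = ni^2 / n = (1.5e10)^2 / 3.97e+15
Step 3: p = 2.25e20 / 3.97e+15 = 5.67e+04 cm^-3

5.67e+04


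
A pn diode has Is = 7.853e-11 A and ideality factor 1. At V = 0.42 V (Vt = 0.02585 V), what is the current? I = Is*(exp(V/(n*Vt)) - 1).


Step 1: V/(n*Vt) = 0.42/(1*0.02585) = 16.2476
Step 2: exp(16.2476) = 1.1383e+07
Step 3: I = 7.853e-11 * (1.1383e+07 - 1) = 8.94e-04 A

8.94e-04


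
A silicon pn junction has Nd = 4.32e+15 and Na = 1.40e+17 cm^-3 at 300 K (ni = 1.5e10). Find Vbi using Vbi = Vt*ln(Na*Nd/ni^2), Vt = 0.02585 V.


Step 1: Compute Na*Nd/ni^2 = 1.40e+17 * 4.32e+15 / (1.5e10)^2 = 2.6880e+12
Step 2: ln(2.6880e+12) = 28.6198
Step 3: Vbi = 0.02585 * 28.6198 = 0.74 V

0.74


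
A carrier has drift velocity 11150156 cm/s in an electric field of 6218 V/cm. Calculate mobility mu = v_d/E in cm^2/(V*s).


Step 1: mu = v_d / E
Step 2: mu = 11150156 / 6218
Step 3: mu = 1793.21 cm^2/(V*s)

1793.21


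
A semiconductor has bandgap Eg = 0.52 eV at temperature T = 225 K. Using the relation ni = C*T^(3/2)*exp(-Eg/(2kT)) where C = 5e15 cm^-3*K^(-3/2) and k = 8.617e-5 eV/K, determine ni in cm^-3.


Step 1: Compute kT = 8.617e-5 * 225 = 0.01938825 eV
Step 2: Exponent = -Eg/(2kT) = -0.52/(2*0.01938825) = -13.41018
Step 3: T^(3/2) = 225^1.5 = 3375.00
Step 4: ni = 5e15 * 3375.00 * exp(-13.41018) = 2.53e+13 cm^-3

2.53e+13


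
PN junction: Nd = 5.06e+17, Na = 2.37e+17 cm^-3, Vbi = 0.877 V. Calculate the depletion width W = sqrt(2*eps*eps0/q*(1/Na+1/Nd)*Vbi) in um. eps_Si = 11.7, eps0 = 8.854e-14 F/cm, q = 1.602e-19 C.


Step 1: 1/Na + 1/Nd = 1/2.37e+17 + 1/5.06e+17 = 6.19569e-18
Step 2: 2*eps*eps0/q = 2*11.7*8.854e-14/1.602e-19 = 1.293281e+07
Step 3: W^2 = 1.293281e+07 * 6.19569e-18 * 0.877 = 7.02720e-11
Step 4: W = sqrt(7.02720e-11) = 8.383e-06 cm = 0.08383 um

0.08383


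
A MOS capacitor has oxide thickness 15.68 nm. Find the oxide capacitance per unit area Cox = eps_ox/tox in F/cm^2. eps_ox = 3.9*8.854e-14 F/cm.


Step 1: eps_ox = 3.9 * 8.854e-14 = 3.45306e-13 F/cm
Step 2: tox in cm = 15.68 nm * 1e-7 = 1.5680e-06 cm
Step 3: Cox = 3.45306e-13 / 1.5680e-06 = 2.20e-07 F/cm^2

2.20e-07


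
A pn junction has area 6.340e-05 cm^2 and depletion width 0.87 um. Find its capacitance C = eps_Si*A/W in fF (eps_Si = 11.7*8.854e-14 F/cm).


Step 1: eps_Si = 11.7 * 8.854e-14 = 1.035918e-12 F/cm
Step 2: W in cm = 0.87 * 1e-4 = 8.70e-05 cm
Step 3: C = 1.035918e-12 * 6.340e-05 / 8.70e-05 = 7.549104e-13 F
Step 4: C = 754.91 fF

754.91


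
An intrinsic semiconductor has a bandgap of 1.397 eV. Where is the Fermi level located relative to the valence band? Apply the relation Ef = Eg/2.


Step 1: For an intrinsic semiconductor, the Fermi level sits at midgap.
Step 2: Ef = Eg / 2 = 1.397 / 2 = 0.6985 eV

0.6985


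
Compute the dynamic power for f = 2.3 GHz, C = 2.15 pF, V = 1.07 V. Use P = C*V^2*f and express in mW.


Step 1: V^2 = 1.07^2 = 1.1449 V^2
Step 2: P = C*V^2*f = 2.15e-12 F * 1.1449 * 2.3e9 Hz
Step 3: P = 5.6615305e-03 W
Step 4: P = 5.662 mW

5.662


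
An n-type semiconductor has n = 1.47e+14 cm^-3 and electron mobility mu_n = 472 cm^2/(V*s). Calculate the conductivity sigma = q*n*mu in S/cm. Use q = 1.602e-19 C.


Step 1: sigma = q * n * mu
Step 2: sigma = 1.602e-19 * 1.47e+14 * 472
Step 3: sigma = 1.112e-02 S/cm

1.112e-02


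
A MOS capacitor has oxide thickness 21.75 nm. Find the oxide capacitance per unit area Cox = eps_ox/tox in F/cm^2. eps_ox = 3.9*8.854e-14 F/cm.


Step 1: eps_ox = 3.9 * 8.854e-14 = 3.45306e-13 F/cm
Step 2: tox in cm = 21.75 nm * 1e-7 = 2.1750e-06 cm
Step 3: Cox = 3.45306e-13 / 2.1750e-06 = 1.59e-07 F/cm^2

1.59e-07


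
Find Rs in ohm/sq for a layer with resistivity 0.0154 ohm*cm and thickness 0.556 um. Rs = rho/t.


Step 1: Convert thickness to cm: t = 0.556 um = 5.5600e-05 cm
Step 2: Rs = rho / t = 0.0154 / 5.5600e-05
Step 3: Rs = 277.0 ohm/sq

277.0


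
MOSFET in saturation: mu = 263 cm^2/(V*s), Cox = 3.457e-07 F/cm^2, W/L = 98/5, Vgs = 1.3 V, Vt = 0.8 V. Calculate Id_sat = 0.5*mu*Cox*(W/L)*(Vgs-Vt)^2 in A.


Step 1: Overdrive voltage Vov = Vgs - Vt = 1.3 - 0.8 = 0.5 V
Step 2: W/L = 98/5 = 19.6
Step 3: Id = 0.5 * 263 * 3.457e-07 * 19.6 * 0.5^2
Step 4: Id = 2.23e-04 A

2.23e-04


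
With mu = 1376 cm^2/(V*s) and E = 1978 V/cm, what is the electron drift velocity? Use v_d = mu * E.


Step 1: v_d = mu * E
Step 2: v_d = 1376 * 1978 = 2721728
Step 3: v_d = 2.72e+06 cm/s

2.72e+06


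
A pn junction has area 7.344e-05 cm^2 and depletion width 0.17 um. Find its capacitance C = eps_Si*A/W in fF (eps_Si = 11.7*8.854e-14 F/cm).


Step 1: eps_Si = 11.7 * 8.854e-14 = 1.035918e-12 F/cm
Step 2: W in cm = 0.17 * 1e-4 = 1.70e-05 cm
Step 3: C = 1.035918e-12 * 7.344e-05 / 1.70e-05 = 4.475166e-12 F
Step 4: C = 4475.17 fF

4475.17


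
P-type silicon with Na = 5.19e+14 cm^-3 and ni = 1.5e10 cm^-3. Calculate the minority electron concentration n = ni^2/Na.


Step 1: Majority hole concentration p ≈ Na = 5.19e+14 cm^-3
Step 2: n = ni^2 / Na = (1.5e10)^2 / 5.19e+14
Step 3: n = 4.34e+05 cm^-3

4.34e+05


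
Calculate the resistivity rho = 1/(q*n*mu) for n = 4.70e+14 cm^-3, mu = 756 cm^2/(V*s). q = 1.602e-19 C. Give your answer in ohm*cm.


Step 1: sigma = q * n * mu = 1.602e-19 * 4.70e+14 * 756 = 5.69223e-02 S/cm
Step 2: rho = 1 / sigma = 1 / 5.69223e-02 = 17.57 ohm*cm

17.57


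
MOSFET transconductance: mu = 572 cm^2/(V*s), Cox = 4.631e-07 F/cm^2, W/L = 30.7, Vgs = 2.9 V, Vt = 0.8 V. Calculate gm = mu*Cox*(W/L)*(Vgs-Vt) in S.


Step 1: Vov = Vgs - Vt = 2.9 - 0.8 = 2.1 V
Step 2: gm = mu * Cox * (W/L) * Vov
Step 3: gm = 572 * 4.631e-07 * 30.7 * 2.1 = 1.71e-02 S

1.71e-02


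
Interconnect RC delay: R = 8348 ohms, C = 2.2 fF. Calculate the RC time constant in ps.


Step 1: tau = R * C
Step 2: tau = 8348 * 2.2 fF = 8348 * 2.2e-15 F
Step 3: tau = 1.83656e-11 s = 18.3656 ps

18.3656


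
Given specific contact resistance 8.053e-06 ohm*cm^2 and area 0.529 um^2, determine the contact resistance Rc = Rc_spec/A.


Step 1: Convert area to cm^2: 0.529 um^2 = 5.2900e-09 cm^2
Step 2: Rc = Rc_spec / A = 8.053e-06 / 5.2900e-09
Step 3: Rc = 1.52e+03 ohms

1.52e+03


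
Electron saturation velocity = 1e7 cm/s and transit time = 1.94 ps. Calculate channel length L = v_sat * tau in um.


Step 1: tau in seconds = 1.94 ps * 1e-12 = 1.9400e-12 s
Step 2: L = v_sat * tau = 1e7 * 1.9400e-12 = 1.9400e-05 cm
Step 3: L in um = 1.9400e-05 * 1e4 = 0.194 um

0.194


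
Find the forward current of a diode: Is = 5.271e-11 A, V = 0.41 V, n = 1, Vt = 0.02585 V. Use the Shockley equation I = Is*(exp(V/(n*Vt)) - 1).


Step 1: V/(n*Vt) = 0.41/(1*0.02585) = 15.8607
Step 2: exp(15.8607) = 7.7306e+06
Step 3: I = 5.271e-11 * (7.7306e+06 - 1) = 4.07e-04 A

4.07e-04


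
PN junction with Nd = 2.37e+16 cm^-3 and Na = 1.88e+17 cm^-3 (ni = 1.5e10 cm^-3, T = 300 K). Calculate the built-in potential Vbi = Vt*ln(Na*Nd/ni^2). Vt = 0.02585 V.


Step 1: Compute Na*Nd/ni^2 = 1.88e+17 * 2.37e+16 / (1.5e10)^2 = 1.9803e+13
Step 2: ln(1.9803e+13) = 30.6169
Step 3: Vbi = 0.02585 * 30.6169 = 0.791 V

0.791


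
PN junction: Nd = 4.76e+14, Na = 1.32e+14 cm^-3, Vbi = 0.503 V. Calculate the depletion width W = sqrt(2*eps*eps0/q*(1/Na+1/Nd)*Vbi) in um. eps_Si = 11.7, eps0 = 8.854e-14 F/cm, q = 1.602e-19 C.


Step 1: 1/Na + 1/Nd = 1/1.32e+14 + 1/4.76e+14 = 9.67660e-15
Step 2: 2*eps*eps0/q = 2*11.7*8.854e-14/1.602e-19 = 1.293281e+07
Step 3: W^2 = 1.293281e+07 * 9.67660e-15 * 0.503 = 6.29483e-08
Step 4: W = sqrt(6.29483e-08) = 2.509e-04 cm = 2.509 um

2.509


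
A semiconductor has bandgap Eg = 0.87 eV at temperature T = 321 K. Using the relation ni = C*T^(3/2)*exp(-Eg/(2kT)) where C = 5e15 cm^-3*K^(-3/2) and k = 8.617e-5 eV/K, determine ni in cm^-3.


Step 1: Compute kT = 8.617e-5 * 321 = 0.02766057 eV
Step 2: Exponent = -Eg/(2kT) = -0.87/(2*0.02766057) = -15.72636
Step 3: T^(3/2) = 321^1.5 = 5751.19
Step 4: ni = 5e15 * 5751.19 * exp(-15.72636) = 4.25e+12 cm^-3

4.25e+12


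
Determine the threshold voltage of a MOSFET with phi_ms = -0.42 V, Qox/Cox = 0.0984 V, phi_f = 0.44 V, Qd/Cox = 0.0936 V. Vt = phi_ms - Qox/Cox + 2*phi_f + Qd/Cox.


Step 1: Vt = phi_ms - Qox/Cox + 2*phi_f + Qd/Cox
Step 2: Vt = -0.42 - 0.0984 + 2*0.44 + 0.0936
Step 3: Vt = -0.42 - 0.0984 + 0.88 + 0.0936
Step 4: Vt = 0.4552 V

0.4552


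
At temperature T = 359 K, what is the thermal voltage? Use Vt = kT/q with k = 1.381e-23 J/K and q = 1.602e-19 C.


Step 1: kT = 1.381e-23 * 359 = 4.95779e-21 J
Step 2: Vt = kT/q = 4.95779e-21 / 1.602e-19
Step 3: Vt = 0.03095 V

0.03095


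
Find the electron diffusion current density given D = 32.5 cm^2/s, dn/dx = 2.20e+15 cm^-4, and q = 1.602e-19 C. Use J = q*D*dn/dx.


Step 1: J = q * D * (dn/dx)
Step 2: J = 1.602e-19 * 32.5 * 2.20e+15
Step 3: J = 1.15e-02 A/cm^2

1.15e-02


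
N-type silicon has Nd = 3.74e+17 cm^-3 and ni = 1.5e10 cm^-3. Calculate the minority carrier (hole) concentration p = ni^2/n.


Step 1: Since Nd >> ni, n ≈ Nd = 3.74e+17 cm^-3
Step 2: p = ni^2 / n = (1.5e10)^2 / 3.74e+17
Step 3: p = 2.25e20 / 3.74e+17 = 6.02e+02 cm^-3

6.02e+02


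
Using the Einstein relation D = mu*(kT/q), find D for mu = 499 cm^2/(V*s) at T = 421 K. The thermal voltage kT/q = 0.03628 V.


Step 1: D = mu * (kT/q)
Step 2: D = 499 * 0.03628
Step 3: D = 18.1 cm^2/s

18.1


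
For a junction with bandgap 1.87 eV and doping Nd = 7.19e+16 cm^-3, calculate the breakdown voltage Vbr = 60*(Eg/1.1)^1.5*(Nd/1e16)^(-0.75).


Step 1: Eg/1.1 = 1.87/1.1 = 1.700000
Step 2: (Eg/1.1)^1.5 = 1.700000^1.5 = 2.216529
Step 3: (Nd/1e16)^(-0.75) = (7.19)^(-0.75) = 0.227747
Step 4: Vbr = 60 * 2.216529 * 0.227747 = 30.3 V

30.3


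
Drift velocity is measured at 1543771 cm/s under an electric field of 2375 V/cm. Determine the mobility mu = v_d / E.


Step 1: mu = v_d / E
Step 2: mu = 1543771 / 2375
Step 3: mu = 650.01 cm^2/(V*s)

650.01


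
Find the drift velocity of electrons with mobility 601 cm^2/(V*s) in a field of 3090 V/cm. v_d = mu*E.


Step 1: v_d = mu * E
Step 2: v_d = 601 * 3090 = 1857090
Step 3: v_d = 1.86e+06 cm/s

1.86e+06


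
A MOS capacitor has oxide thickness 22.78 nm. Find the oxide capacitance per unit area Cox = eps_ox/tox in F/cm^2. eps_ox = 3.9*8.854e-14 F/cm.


Step 1: eps_ox = 3.9 * 8.854e-14 = 3.45306e-13 F/cm
Step 2: tox in cm = 22.78 nm * 1e-7 = 2.2780e-06 cm
Step 3: Cox = 3.45306e-13 / 2.2780e-06 = 1.52e-07 F/cm^2

1.52e-07


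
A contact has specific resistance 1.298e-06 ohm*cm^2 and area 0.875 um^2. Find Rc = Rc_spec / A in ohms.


Step 1: Convert area to cm^2: 0.875 um^2 = 8.7500e-09 cm^2
Step 2: Rc = Rc_spec / A = 1.298e-06 / 8.7500e-09
Step 3: Rc = 1.48e+02 ohms

1.48e+02


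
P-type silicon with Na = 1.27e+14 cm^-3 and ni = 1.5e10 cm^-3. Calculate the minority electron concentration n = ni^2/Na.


Step 1: Majority hole concentration p ≈ Na = 1.27e+14 cm^-3
Step 2: n = ni^2 / Na = (1.5e10)^2 / 1.27e+14
Step 3: n = 1.77e+06 cm^-3

1.77e+06


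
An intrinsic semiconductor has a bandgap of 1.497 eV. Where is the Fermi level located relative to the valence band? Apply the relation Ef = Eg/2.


Step 1: For an intrinsic semiconductor, the Fermi level sits at midgap.
Step 2: Ef = Eg / 2 = 1.497 / 2 = 0.7485 eV

0.7485


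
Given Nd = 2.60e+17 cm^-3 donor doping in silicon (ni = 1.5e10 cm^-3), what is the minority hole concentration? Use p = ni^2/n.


Step 1: Since Nd >> ni, n ≈ Nd = 2.60e+17 cm^-3
Step 2: p = ni^2 / n = (1.5e10)^2 / 2.60e+17
Step 3: p = 2.25e20 / 2.60e+17 = 8.65e+02 cm^-3

8.65e+02


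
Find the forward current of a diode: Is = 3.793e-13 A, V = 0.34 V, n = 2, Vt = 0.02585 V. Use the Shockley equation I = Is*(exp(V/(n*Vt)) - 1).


Step 1: V/(n*Vt) = 0.34/(2*0.02585) = 6.5764
Step 2: exp(6.5764) = 7.1795e+02
Step 3: I = 3.793e-13 * (7.1795e+02 - 1) = 2.72e-10 A

2.72e-10


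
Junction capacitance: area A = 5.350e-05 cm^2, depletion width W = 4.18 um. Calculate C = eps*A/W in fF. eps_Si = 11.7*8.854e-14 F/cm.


Step 1: eps_Si = 11.7 * 8.854e-14 = 1.035918e-12 F/cm
Step 2: W in cm = 4.18 * 1e-4 = 4.18e-04 cm
Step 3: C = 1.035918e-12 * 5.350e-05 / 4.18e-04 = 1.325876e-13 F
Step 4: C = 132.59 fF

132.59


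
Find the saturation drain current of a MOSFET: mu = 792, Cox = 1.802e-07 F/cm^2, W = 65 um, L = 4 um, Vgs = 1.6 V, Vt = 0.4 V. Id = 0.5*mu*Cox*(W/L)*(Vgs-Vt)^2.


Step 1: Overdrive voltage Vov = Vgs - Vt = 1.6 - 0.4 = 1.2 V
Step 2: W/L = 65/4 = 16.25
Step 3: Id = 0.5 * 792 * 1.802e-07 * 16.25 * 1.2^2
Step 4: Id = 1.67e-03 A

1.67e-03


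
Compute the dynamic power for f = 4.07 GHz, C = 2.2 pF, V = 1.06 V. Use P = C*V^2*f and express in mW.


Step 1: V^2 = 1.06^2 = 1.1236 V^2
Step 2: P = C*V^2*f = 2.2e-12 F * 1.1236 * 4.07e9 Hz
Step 3: P = 1.00607144e-02 W
Step 4: P = 10.061 mW

10.061


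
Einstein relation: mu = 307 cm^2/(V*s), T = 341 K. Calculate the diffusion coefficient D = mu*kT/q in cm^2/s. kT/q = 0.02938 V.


Step 1: D = mu * (kT/q)
Step 2: D = 307 * 0.02938
Step 3: D = 9.02 cm^2/s

9.02


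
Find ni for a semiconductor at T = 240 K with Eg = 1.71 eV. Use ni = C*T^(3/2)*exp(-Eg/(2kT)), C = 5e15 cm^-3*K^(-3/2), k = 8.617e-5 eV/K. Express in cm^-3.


Step 1: Compute kT = 8.617e-5 * 240 = 0.0206808 eV
Step 2: Exponent = -Eg/(2kT) = -1.71/(2*0.0206808) = -41.34269
Step 3: T^(3/2) = 240^1.5 = 3718.06
Step 4: ni = 5e15 * 3718.06 * exp(-41.34269) = 2.06e+01 cm^-3

2.06e+01


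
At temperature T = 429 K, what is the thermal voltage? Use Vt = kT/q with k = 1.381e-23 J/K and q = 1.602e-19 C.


Step 1: kT = 1.381e-23 * 429 = 5.92449e-21 J
Step 2: Vt = kT/q = 5.92449e-21 / 1.602e-19
Step 3: Vt = 0.03698 V

0.03698


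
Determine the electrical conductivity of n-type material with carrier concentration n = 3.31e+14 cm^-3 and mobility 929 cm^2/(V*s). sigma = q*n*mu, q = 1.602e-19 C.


Step 1: sigma = q * n * mu
Step 2: sigma = 1.602e-19 * 3.31e+14 * 929
Step 3: sigma = 4.926e-02 S/cm

4.926e-02


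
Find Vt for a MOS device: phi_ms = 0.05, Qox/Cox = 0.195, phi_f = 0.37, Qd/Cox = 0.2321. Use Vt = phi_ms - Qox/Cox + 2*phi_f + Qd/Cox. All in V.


Step 1: Vt = phi_ms - Qox/Cox + 2*phi_f + Qd/Cox
Step 2: Vt = 0.05 - 0.195 + 2*0.37 + 0.2321
Step 3: Vt = 0.05 - 0.195 + 0.74 + 0.2321
Step 4: Vt = 0.8271 V

0.8271


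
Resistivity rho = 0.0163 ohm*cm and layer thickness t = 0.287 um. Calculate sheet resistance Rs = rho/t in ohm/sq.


Step 1: Convert thickness to cm: t = 0.287 um = 2.8700e-05 cm
Step 2: Rs = rho / t = 0.0163 / 2.8700e-05
Step 3: Rs = 567.9 ohm/sq

567.9


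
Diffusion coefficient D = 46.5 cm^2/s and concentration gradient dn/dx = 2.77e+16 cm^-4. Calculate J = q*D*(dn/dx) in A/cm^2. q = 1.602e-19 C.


Step 1: J = q * D * (dn/dx)
Step 2: J = 1.602e-19 * 46.5 * 2.77e+16
Step 3: J = 2.06e-01 A/cm^2

2.06e-01


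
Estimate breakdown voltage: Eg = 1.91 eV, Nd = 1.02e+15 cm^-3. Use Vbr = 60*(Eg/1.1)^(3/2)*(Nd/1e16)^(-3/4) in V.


Step 1: Eg/1.1 = 1.91/1.1 = 1.736364
Step 2: (Eg/1.1)^1.5 = 1.736364^1.5 = 2.288027
Step 3: (Nd/1e16)^(-0.75) = (0.102)^(-0.75) = 5.540512
Step 4: Vbr = 60 * 2.288027 * 5.540512 = 760.6 V

760.6
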